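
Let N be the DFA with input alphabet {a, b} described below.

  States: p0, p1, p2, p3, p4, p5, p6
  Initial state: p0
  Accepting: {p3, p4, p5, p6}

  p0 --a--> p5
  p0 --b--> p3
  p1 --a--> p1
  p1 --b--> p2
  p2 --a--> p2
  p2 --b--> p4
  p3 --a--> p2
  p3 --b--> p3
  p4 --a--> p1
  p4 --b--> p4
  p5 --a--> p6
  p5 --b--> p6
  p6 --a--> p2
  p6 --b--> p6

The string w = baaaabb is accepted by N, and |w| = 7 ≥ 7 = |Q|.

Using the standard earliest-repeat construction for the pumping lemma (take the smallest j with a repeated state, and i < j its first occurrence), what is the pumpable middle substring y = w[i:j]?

a

State sequence: p0 -b-> p3 -a-> p2 -a-> p2 -a-> p2 -a-> p2 -b-> p4 -b-> p4
First repeat at step 3: p2 was already visited.

So i = 2, j = 3, giving x = w[0:2] = ba, y = w[2:3] = a, z = w[3:7] = aabb.
Check: |xy| = 3 ≤ 7 and |y| = 1 ≥ 1. Reading y takes N from p2 back to p2, so every xyⁱz is accepted.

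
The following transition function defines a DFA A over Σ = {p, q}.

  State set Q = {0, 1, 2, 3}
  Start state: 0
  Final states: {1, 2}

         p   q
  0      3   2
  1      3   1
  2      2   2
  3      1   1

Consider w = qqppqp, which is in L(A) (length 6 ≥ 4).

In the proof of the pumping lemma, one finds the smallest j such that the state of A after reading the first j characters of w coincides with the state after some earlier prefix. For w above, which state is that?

2

State sequence: 0 -q-> 2 -q-> 2 -p-> 2 -p-> 2 -q-> 2 -p-> 2
First repeat at step 2: 2 was already visited.

The earliest repeat is at step j = 2: A is in 2, which it already visited at step i = 1.
The DFA has 4 states, so the proof of the pumping lemma guarantees a repeated state among the first 4+1 visited; the segment between the two visits is the pumpable y.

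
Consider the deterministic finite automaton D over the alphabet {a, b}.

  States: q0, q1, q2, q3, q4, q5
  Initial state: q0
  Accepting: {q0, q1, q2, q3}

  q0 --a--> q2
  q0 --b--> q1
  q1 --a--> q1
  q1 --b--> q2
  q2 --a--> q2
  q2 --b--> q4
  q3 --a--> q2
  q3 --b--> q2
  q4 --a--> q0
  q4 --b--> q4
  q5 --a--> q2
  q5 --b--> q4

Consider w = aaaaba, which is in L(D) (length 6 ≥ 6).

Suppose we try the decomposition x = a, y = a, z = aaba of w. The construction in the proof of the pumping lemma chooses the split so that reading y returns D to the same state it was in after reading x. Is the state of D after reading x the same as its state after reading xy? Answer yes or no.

yes

State sequence: q0 -a-> q2 -a-> q2

After x (step 1): q2. After xy (step 2): q2.
They match, so y = a drives D around a cycle from q2 back to itself; pumping y any number of times keeps D in q2 before reading z, and xyⁱz ∈ L(D) for every i ≥ 0.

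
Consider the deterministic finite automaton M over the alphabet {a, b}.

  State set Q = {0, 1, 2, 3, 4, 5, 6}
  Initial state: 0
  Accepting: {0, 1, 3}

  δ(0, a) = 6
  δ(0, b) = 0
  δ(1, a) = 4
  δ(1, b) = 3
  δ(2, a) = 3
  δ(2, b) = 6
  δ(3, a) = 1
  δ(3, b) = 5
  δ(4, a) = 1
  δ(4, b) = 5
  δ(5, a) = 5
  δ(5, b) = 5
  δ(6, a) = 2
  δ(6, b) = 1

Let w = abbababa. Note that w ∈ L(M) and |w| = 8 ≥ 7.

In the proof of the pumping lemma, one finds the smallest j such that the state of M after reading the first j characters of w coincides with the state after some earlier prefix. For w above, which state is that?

Run of M on w = a b b a b a b a:
  step 0: 0  (start)
  step 1: 6  (read a: 0→6)
  step 2: 1  (read b: 6→1)
  step 3: 3  (read b: 1→3)
  step 4: 1  (read a: 3→1)   ← first repeat (1 seen earlier)
  step 5: 3  (read b: 1→3)
  step 6: 1  (read a: 3→1)
  step 7: 3  (read b: 1→3)
  step 8: 1  (read a: 3→1)

The earliest repeat is at step j = 4: M is in 1, which it already visited at step i = 2.
Pumping length from the standard proof: p = 7 (the number of states). The repeated state found above gives |xy| = j ≤ 7 and |y| = j − i ≥ 1.

1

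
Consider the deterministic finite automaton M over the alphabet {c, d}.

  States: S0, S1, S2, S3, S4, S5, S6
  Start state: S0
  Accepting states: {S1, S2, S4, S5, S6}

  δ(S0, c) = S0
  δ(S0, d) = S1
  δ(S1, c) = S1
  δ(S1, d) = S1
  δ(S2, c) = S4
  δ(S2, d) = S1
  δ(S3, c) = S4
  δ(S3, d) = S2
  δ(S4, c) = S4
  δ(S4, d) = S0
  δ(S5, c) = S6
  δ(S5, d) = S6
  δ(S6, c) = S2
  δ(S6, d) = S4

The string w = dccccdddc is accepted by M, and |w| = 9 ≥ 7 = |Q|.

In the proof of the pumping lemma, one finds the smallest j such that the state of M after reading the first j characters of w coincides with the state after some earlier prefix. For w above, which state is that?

S1

State sequence: S0 -d-> S1 -c-> S1 -c-> S1 -c-> S1 -c-> S1 -d-> S1 -d-> S1 -d-> S1 -c-> S1
First repeat at step 2: S1 was already visited.

The earliest repeat is at step j = 2: M is in S1, which it already visited at step i = 1.
Since M has 7 states, any run of length ≥ 7 visits 7+1 states, so by pigeonhole some state repeats within the first 7 steps — that repeat gives the pumpable loop.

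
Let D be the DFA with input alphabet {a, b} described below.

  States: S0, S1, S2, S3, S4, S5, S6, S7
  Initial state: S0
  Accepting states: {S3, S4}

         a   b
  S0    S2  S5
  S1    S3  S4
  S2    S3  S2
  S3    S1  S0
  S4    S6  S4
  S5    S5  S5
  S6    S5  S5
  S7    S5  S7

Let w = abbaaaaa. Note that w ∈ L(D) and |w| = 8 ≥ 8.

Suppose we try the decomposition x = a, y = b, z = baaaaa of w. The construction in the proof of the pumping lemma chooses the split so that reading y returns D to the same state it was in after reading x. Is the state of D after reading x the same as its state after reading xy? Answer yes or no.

Run of D on the first 2 characters of w = a b:
  step 0: S0  (start)
  step 1: S2  (read a: S0→S2)
  step 2: S2  (read b: S2→S2)

After x (step 1): S2. After xy (step 2): S2.
They match, so y = b drives D around a cycle from S2 back to itself; pumping y any number of times keeps D in S2 before reading z, and xyⁱz ∈ L(D) for every i ≥ 0.

yes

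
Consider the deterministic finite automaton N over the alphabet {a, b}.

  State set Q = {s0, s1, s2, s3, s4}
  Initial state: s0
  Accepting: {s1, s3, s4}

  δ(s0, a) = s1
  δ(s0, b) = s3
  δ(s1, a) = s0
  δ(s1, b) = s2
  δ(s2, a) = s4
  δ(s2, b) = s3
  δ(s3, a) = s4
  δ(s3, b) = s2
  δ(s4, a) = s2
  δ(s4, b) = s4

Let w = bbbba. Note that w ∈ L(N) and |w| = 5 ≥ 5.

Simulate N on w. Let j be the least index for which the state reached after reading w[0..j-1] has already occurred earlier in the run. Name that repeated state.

Run of N on w = b b b b a:
  step 0: s0  (start)
  step 1: s3  (read b: s0→s3)
  step 2: s2  (read b: s3→s2)
  step 3: s3  (read b: s2→s3)   ← first repeat (s3 seen earlier)
  step 4: s2  (read b: s3→s2)
  step 5: s4  (read a: s2→s4)

The earliest repeat is at step j = 3: N is in s3, which it already visited at step i = 1.
Since N has 5 states, any run of length ≥ 5 visits 5+1 states, so by pigeonhole some state repeats within the first 5 steps — that repeat gives the pumpable loop.

s3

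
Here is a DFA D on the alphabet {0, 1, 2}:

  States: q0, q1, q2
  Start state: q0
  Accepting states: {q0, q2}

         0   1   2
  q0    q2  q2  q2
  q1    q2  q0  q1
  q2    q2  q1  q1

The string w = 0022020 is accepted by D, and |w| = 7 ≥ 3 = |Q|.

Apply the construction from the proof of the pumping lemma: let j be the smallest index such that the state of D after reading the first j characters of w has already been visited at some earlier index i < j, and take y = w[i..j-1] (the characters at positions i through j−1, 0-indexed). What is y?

0

Run of D on w = 0 0 2 2 0 2 0:
  step 0: q0  (start)
  step 1: q2  (read 0: q0→q2)
  step 2: q2  (read 0: q2→q2)   ← first repeat (q2 seen earlier)
  step 3: q1  (read 2: q2→q1)
  step 4: q1  (read 2: q1→q1)
  step 5: q2  (read 0: q1→q2)
  step 6: q1  (read 2: q2→q1)
  step 7: q2  (read 0: q1→q2)

So i = 1, j = 2, giving x = w[0:1] = 0, y = w[1:2] = 0, z = w[2:7] = 22020.
Check: |xy| = 2 ≤ 3 and |y| = 1 ≥ 1. Reading y takes D from q2 back to q2, so every xyⁱz is accepted.
Pumping length from the standard proof: p = 3 (the number of states). The repeated state found above gives |xy| = j ≤ 3 and |y| = j − i ≥ 1.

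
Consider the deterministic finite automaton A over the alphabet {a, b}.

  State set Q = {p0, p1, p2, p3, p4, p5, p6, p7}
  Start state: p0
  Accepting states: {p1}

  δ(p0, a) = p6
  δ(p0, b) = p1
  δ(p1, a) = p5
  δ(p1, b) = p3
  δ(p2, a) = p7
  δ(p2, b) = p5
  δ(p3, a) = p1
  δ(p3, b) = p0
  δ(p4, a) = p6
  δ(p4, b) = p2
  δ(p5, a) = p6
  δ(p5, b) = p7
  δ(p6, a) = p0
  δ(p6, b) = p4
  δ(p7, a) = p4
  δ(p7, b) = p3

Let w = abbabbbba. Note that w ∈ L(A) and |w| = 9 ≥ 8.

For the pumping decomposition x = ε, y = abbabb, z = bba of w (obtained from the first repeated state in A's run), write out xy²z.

xy^2z = ε·abbabb·abbabb·bba = abbabbabbabbbba.
Reading y = abbabb takes A from p0 back to p0, so after x·y·y the machine is still in p0, and z then leads to the accepting state p1. Hence abbabbabbabbbba ∈ L(A).

abbabbabbabbbba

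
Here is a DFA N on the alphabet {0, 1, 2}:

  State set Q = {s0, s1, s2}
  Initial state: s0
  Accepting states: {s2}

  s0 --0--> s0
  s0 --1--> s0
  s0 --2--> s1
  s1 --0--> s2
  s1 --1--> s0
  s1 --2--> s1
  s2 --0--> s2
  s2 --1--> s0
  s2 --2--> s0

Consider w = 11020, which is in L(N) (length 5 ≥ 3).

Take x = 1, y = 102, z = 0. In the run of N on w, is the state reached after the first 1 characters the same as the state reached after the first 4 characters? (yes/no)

Run of N on the first 4 characters of w = 1 1 0 2:
  step 0: s0  (start)
  step 1: s0  (read 1: s0→s0)
  step 2: s0  (read 1: s0→s0)
  step 3: s0  (read 0: s0→s0)
  step 4: s1  (read 2: s0→s1)

After x (step 1): s0. After xy (step 4): s1.
They differ (s0 ≠ s1), so y is not a cycle from the state after x; this split is not the one the pumping-lemma construction produces, and pumping y need not keep the string in L(N).

no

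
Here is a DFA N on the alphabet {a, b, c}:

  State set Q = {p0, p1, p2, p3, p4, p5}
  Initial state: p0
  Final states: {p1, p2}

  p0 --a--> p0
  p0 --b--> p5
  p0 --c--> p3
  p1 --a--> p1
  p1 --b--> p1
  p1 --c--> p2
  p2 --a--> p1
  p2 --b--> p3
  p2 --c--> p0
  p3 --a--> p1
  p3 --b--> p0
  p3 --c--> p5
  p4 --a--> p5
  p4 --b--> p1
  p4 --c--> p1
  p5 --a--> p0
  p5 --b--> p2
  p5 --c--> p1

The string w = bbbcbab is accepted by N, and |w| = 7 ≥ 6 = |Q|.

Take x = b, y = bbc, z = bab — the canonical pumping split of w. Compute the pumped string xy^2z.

bbbcbbcbab

xy^2z = b·bbc·bbc·bab = bbbcbbcbab.
Reading y = bbc takes N from p5 back to p5, so after x·y·y the machine is still in p5, and z then leads to the accepting state p1. Hence bbbcbbcbab ∈ L(N).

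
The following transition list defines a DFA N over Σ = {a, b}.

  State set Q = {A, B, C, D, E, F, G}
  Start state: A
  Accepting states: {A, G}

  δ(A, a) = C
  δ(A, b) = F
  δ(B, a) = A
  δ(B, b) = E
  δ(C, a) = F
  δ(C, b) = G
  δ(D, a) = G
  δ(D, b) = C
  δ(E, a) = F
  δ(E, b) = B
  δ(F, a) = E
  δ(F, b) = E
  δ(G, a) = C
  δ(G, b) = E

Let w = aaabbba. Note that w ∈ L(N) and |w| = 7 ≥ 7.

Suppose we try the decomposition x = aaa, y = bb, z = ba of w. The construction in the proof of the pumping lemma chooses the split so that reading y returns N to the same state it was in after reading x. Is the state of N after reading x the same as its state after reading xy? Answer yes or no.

yes

Run of N on the first 5 characters of w = a a a b b:
  step 0: A  (start)
  step 1: C  (read a: A→C)
  step 2: F  (read a: C→F)
  step 3: E  (read a: F→E)
  step 4: B  (read b: E→B)
  step 5: E  (read b: B→E)

After x (step 3): E. After xy (step 5): E.
They match, so y = bb drives N around a cycle from E back to itself; pumping y any number of times keeps N in E before reading z, and xyⁱz ∈ L(N) for every i ≥ 0.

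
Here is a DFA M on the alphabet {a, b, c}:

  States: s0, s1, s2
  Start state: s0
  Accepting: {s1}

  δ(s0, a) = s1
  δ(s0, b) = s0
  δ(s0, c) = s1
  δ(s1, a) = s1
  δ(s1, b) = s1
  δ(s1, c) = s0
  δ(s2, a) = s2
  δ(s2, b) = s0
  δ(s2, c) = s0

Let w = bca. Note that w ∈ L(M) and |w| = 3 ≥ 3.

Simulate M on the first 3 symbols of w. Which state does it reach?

State sequence: s0 -b-> s0 -c-> s1 -a-> s1

After reading 3 characters, M is in state s1.

s1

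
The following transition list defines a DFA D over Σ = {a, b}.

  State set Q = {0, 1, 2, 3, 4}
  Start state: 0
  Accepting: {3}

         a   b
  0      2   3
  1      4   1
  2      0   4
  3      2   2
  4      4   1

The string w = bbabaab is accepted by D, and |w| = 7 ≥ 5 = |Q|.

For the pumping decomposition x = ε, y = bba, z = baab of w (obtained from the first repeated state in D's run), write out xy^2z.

xy^2z = ε·bba·bba·baab = bbabbabaab.
Reading y = bba takes D from 0 back to 0, so after x·y·y the machine is still in 0, and z then leads to the accepting state 3. Hence bbabbabaab ∈ L(D).

bbabbabaab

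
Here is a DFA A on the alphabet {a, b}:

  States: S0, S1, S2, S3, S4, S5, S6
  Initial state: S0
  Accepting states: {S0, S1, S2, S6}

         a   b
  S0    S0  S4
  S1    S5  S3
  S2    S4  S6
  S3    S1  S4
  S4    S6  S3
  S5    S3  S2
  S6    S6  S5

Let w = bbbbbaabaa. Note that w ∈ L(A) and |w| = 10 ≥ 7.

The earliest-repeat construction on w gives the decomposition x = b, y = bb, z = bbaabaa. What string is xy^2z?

xy^2z = b·bb·bb·bbaabaa = bbbbbbbaabaa.
Reading y = bb takes A from S4 back to S4, so after x·y·y the machine is still in S4, and z then leads to the accepting state S1. Hence bbbbbbbaabaa ∈ L(A).

bbbbbbbaabaa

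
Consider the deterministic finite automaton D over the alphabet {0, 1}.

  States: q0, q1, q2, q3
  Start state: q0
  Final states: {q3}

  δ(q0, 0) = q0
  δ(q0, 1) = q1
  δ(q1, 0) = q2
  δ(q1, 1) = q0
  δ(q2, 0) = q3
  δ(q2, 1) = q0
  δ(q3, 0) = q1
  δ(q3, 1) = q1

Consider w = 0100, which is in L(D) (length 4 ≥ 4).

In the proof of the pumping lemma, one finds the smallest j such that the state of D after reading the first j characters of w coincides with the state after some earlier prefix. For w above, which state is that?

Run of D on w = 0 1 0 0:
  step 0: q0  (start)
  step 1: q0  (read 0: q0→q0)   ← first repeat (q0 seen earlier)
  step 2: q1  (read 1: q0→q1)
  step 3: q2  (read 0: q1→q2)
  step 4: q3  (read 0: q2→q3)

The earliest repeat is at step j = 1: D is in q0, which it already visited at step i = 0.
The DFA has 4 states, so the proof of the pumping lemma guarantees a repeated state among the first 4+1 visited; the segment between the two visits is the pumpable y.

q0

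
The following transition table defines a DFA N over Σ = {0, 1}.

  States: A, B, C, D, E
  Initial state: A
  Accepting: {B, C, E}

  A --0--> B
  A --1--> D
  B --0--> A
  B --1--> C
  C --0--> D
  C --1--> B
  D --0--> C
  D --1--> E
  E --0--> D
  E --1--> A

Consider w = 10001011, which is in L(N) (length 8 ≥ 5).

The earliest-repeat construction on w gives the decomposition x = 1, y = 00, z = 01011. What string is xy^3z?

xy^3z = 1·00·00·00·01011 = 100000001011.
Reading y = 00 takes N from D back to D, so after x·y·y·y the machine is still in D, and z then leads to the accepting state E. Hence 100000001011 ∈ L(N).

100000001011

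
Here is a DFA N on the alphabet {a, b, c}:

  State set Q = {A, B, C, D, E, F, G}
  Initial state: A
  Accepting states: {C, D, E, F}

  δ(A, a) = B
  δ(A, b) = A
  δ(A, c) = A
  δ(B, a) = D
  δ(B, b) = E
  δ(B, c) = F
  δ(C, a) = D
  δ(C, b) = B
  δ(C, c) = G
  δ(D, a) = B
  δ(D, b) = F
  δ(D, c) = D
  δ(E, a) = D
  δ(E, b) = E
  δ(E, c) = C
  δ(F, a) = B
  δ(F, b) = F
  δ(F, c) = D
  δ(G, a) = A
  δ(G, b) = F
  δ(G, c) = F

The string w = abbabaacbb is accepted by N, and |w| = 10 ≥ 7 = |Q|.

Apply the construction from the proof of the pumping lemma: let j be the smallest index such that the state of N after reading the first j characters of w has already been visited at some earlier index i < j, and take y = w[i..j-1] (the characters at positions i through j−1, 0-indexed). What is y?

b

State sequence: A -a-> B -b-> E -b-> E -a-> D -b-> F -a-> B -a-> D -c-> D -b-> F -b-> F
First repeat at step 3: E was already visited.

So i = 2, j = 3, giving x = w[0:2] = ab, y = w[2:3] = b, z = w[3:10] = abaacbb.
Check: |xy| = 3 ≤ 7 and |y| = 1 ≥ 1. Reading y takes N from E back to E, so every xyⁱz is accepted.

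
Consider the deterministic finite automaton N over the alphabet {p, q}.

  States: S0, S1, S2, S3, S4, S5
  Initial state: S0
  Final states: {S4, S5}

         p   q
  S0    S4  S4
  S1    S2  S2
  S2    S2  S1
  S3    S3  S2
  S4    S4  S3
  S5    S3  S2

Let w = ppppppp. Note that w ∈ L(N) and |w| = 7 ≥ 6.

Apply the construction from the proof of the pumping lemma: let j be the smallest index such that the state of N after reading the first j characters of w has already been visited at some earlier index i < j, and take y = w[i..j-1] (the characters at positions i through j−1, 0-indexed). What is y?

Run of N on w = p p p p p p p:
  step 0: S0  (start)
  step 1: S4  (read p: S0→S4)
  step 2: S4  (read p: S4→S4)   ← first repeat (S4 seen earlier)
  step 3: S4  (read p: S4→S4)
  step 4: S4  (read p: S4→S4)
  step 5: S4  (read p: S4→S4)
  step 6: S4  (read p: S4→S4)
  step 7: S4  (read p: S4→S4)

So i = 1, j = 2, giving x = w[0:1] = p, y = w[1:2] = p, z = w[2:7] = ppppp.
Check: |xy| = 2 ≤ 6 and |y| = 1 ≥ 1. Reading y takes N from S4 back to S4, so every xyⁱz is accepted.
The DFA has 6 states, so the proof of the pumping lemma guarantees a repeated state among the first 6+1 visited; the segment between the two visits is the pumpable y.

p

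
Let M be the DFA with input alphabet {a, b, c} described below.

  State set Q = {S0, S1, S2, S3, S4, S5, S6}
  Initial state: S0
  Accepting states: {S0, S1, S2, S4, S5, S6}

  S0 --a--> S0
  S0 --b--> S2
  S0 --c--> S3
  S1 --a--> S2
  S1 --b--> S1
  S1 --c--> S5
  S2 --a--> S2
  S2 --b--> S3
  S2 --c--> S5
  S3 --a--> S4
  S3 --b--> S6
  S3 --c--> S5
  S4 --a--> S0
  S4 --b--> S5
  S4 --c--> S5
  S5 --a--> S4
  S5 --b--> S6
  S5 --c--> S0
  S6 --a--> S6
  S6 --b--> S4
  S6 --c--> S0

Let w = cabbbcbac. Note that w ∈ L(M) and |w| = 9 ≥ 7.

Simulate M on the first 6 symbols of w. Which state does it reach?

Run of M on the first 6 characters of w = c a b b b c:
  step 0: S0  (start)
  step 1: S3  (read c: S0→S3)
  step 2: S4  (read a: S3→S4)
  step 3: S5  (read b: S4→S5)
  step 4: S6  (read b: S5→S6)
  step 5: S4  (read b: S6→S4)
  step 6: S5  (read c: S4→S5)

After reading 6 characters, M is in state S5.

S5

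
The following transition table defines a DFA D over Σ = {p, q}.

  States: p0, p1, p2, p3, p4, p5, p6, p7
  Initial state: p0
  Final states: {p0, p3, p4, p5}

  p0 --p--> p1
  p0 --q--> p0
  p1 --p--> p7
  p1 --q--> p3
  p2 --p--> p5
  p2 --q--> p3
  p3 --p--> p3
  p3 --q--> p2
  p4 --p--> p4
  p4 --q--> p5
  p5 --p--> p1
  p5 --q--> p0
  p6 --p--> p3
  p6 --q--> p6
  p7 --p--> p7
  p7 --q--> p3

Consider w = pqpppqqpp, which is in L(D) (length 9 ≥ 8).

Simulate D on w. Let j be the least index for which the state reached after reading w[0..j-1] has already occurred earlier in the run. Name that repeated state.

p3

State sequence: p0 -p-> p1 -q-> p3 -p-> p3 -p-> p3 -p-> p3 -q-> p2 -q-> p3 -p-> p3 -p-> p3
First repeat at step 3: p3 was already visited.

The earliest repeat is at step j = 3: D is in p3, which it already visited at step i = 2.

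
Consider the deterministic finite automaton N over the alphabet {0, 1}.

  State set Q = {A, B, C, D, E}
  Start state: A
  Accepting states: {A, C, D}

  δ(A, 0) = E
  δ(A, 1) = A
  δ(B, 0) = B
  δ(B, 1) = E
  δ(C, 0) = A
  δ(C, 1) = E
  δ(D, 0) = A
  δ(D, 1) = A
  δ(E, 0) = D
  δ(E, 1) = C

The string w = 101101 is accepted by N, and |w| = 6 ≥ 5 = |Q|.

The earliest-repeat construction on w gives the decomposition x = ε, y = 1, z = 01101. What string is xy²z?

xy^2z = ε·1·1·01101 = 1101101.
Reading y = 1 takes N from A back to A, so after x·y·y the machine is still in A, and z then leads to the accepting state A. Hence 1101101 ∈ L(N).

1101101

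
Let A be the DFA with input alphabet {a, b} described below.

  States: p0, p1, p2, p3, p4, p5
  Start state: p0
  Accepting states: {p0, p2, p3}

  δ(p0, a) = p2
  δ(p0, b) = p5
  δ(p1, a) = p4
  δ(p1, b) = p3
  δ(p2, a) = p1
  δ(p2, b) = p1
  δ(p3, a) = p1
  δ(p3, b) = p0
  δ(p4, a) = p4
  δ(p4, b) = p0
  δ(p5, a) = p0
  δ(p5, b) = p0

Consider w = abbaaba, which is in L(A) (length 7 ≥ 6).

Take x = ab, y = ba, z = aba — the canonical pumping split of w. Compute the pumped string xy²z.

abbabaaba

xy^2z = ab·ba·ba·aba = abbabaaba.
Reading y = ba takes A from p1 back to p1, so after x·y·y the machine is still in p1, and z then leads to the accepting state p2. Hence abbabaaba ∈ L(A).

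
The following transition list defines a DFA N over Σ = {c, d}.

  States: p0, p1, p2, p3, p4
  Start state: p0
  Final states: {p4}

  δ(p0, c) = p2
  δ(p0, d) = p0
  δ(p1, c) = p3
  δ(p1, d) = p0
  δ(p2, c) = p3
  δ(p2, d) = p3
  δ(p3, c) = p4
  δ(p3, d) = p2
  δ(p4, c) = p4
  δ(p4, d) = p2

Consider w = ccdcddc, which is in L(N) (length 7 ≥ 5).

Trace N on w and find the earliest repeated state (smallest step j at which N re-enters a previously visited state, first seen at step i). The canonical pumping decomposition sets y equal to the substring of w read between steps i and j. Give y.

Run of N on w = c c d c d d c:
  step 0: p0  (start)
  step 1: p2  (read c: p0→p2)
  step 2: p3  (read c: p2→p3)
  step 3: p2  (read d: p3→p2)   ← first repeat (p2 seen earlier)
  step 4: p3  (read c: p2→p3)
  step 5: p2  (read d: p3→p2)
  step 6: p3  (read d: p2→p3)
  step 7: p4  (read c: p3→p4)

So i = 1, j = 3, giving x = w[0:1] = c, y = w[1:3] = cd, z = w[3:7] = cddc.
Check: |xy| = 3 ≤ 5 and |y| = 2 ≥ 1. Reading y takes N from p2 back to p2, so every xyⁱz is accepted.

cd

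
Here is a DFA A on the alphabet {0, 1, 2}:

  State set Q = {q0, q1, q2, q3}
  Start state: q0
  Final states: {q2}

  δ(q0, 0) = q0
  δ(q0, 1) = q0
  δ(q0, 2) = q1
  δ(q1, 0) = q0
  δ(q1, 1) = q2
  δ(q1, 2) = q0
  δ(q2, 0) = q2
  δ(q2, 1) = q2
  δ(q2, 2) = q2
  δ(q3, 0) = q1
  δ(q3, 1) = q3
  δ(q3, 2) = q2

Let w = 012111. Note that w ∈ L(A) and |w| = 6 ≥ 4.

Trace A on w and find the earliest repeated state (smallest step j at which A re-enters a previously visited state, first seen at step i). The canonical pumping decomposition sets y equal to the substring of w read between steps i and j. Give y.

0

State sequence: q0 -0-> q0 -1-> q0 -2-> q1 -1-> q2 -1-> q2 -1-> q2
First repeat at step 1: q0 was already visited.

So i = 0, j = 1, giving x = w[0:0] = ε, y = w[0:1] = 0, z = w[1:6] = 12111.
Check: |xy| = 1 ≤ 4 and |y| = 1 ≥ 1. Reading y takes A from q0 back to q0, so every xyⁱz is accepted.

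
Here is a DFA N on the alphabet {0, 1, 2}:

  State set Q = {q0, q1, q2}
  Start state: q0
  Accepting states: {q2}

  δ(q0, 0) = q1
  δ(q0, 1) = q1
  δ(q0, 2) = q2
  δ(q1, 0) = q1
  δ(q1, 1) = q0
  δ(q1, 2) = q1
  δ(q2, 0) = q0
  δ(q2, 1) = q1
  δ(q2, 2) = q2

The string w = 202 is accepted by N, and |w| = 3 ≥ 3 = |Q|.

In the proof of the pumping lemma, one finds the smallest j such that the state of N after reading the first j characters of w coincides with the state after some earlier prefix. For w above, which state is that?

Run of N on w = 2 0 2:
  step 0: q0  (start)
  step 1: q2  (read 2: q0→q2)
  step 2: q0  (read 0: q2→q0)   ← first repeat (q0 seen earlier)
  step 3: q2  (read 2: q0→q2)

The earliest repeat is at step j = 2: N is in q0, which it already visited at step i = 0.
Pumping length from the standard proof: p = 3 (the number of states). The repeated state found above gives |xy| = j ≤ 3 and |y| = j − i ≥ 1.

q0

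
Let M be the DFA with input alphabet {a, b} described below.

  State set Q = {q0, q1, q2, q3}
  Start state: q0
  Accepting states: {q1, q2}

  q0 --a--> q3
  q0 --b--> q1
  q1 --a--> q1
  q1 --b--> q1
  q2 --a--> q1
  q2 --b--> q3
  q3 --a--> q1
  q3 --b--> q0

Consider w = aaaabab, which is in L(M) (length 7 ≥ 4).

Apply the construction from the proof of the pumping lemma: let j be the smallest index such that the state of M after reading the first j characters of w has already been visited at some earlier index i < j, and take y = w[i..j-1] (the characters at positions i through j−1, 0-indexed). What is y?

Run of M on w = a a a a b a b:
  step 0: q0  (start)
  step 1: q3  (read a: q0→q3)
  step 2: q1  (read a: q3→q1)
  step 3: q1  (read a: q1→q1)   ← first repeat (q1 seen earlier)
  step 4: q1  (read a: q1→q1)
  step 5: q1  (read b: q1→q1)
  step 6: q1  (read a: q1→q1)
  step 7: q1  (read b: q1→q1)

So i = 2, j = 3, giving x = w[0:2] = aa, y = w[2:3] = a, z = w[3:7] = abab.
Check: |xy| = 3 ≤ 4 and |y| = 1 ≥ 1. Reading y takes M from q1 back to q1, so every xyⁱz is accepted.

a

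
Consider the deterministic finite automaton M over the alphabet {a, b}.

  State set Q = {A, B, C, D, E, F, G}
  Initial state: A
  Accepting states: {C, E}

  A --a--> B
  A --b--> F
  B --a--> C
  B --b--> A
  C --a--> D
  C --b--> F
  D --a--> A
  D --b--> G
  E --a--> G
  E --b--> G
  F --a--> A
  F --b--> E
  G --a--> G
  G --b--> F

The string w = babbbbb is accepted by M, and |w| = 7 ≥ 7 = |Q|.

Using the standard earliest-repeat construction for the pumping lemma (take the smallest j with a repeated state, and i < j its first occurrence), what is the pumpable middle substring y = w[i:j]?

ba

State sequence: A -b-> F -a-> A -b-> F -b-> E -b-> G -b-> F -b-> E
First repeat at step 2: A was already visited.

So i = 0, j = 2, giving x = w[0:0] = ε, y = w[0:2] = ba, z = w[2:7] = bbbbb.
Check: |xy| = 2 ≤ 7 and |y| = 2 ≥ 1. Reading y takes M from A back to A, so every xyⁱz is accepted.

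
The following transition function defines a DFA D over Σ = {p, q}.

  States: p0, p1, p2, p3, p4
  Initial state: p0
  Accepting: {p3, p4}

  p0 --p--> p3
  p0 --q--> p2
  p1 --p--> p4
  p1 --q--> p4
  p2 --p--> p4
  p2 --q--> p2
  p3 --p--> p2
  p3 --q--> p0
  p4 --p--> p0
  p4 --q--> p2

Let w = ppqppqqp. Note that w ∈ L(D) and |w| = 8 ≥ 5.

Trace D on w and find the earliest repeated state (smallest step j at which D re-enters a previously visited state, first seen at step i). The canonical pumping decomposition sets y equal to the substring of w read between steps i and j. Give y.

q

Run of D on w = p p q p p q q p:
  step 0: p0  (start)
  step 1: p3  (read p: p0→p3)
  step 2: p2  (read p: p3→p2)
  step 3: p2  (read q: p2→p2)   ← first repeat (p2 seen earlier)
  step 4: p4  (read p: p2→p4)
  step 5: p0  (read p: p4→p0)
  step 6: p2  (read q: p0→p2)
  step 7: p2  (read q: p2→p2)
  step 8: p4  (read p: p2→p4)

So i = 2, j = 3, giving x = w[0:2] = pp, y = w[2:3] = q, z = w[3:8] = ppqqp.
Check: |xy| = 3 ≤ 5 and |y| = 1 ≥ 1. Reading y takes D from p2 back to p2, so every xyⁱz is accepted.
Since D has 5 states, any run of length ≥ 5 visits 5+1 states, so by pigeonhole some state repeats within the first 5 steps — that repeat gives the pumpable loop.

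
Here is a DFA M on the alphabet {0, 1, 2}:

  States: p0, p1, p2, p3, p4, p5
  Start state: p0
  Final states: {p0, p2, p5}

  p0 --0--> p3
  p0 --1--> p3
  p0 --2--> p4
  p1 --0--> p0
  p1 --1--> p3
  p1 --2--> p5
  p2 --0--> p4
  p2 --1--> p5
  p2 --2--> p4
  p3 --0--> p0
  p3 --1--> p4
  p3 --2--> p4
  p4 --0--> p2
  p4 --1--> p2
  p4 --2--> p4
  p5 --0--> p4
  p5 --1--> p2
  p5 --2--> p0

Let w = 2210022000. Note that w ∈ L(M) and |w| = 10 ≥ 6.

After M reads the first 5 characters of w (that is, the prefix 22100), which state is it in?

p2

State sequence: p0 -2-> p4 -2-> p4 -1-> p2 -0-> p4 -0-> p2

After reading 5 characters, M is in state p2.
(This kind of state-tracing is the core of the pumping-lemma construction: with 6 states, pigeonhole forces a repeat within the first 6 steps.)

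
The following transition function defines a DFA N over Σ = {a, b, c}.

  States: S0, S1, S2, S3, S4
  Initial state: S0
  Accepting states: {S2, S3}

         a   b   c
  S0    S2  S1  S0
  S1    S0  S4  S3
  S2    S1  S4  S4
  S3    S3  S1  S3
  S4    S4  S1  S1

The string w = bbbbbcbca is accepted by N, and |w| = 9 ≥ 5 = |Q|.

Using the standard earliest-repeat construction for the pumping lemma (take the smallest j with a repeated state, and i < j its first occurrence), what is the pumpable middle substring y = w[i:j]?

bb

Run of N on w = b b b b b c b c a:
  step 0: S0  (start)
  step 1: S1  (read b: S0→S1)
  step 2: S4  (read b: S1→S4)
  step 3: S1  (read b: S4→S1)   ← first repeat (S1 seen earlier)
  step 4: S4  (read b: S1→S4)
  step 5: S1  (read b: S4→S1)
  step 6: S3  (read c: S1→S3)
  step 7: S1  (read b: S3→S1)
  step 8: S3  (read c: S1→S3)
  step 9: S3  (read a: S3→S3)

So i = 1, j = 3, giving x = w[0:1] = b, y = w[1:3] = bb, z = w[3:9] = bbcbca.
Check: |xy| = 3 ≤ 5 and |y| = 2 ≥ 1. Reading y takes N from S1 back to S1, so every xyⁱz is accepted.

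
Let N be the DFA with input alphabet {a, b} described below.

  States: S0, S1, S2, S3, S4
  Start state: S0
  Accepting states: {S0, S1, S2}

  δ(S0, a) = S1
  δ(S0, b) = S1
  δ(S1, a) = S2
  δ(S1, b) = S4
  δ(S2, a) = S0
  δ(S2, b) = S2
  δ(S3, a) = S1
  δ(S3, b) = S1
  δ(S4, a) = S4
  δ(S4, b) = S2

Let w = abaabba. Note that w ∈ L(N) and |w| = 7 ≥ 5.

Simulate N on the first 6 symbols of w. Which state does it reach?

S2

Run of N on the first 6 characters of w = a b a a b b:
  step 0: S0  (start)
  step 1: S1  (read a: S0→S1)
  step 2: S4  (read b: S1→S4)
  step 3: S4  (read a: S4→S4)
  step 4: S4  (read a: S4→S4)
  step 5: S2  (read b: S4→S2)
  step 6: S2  (read b: S2→S2)

After reading 6 characters, N is in state S2.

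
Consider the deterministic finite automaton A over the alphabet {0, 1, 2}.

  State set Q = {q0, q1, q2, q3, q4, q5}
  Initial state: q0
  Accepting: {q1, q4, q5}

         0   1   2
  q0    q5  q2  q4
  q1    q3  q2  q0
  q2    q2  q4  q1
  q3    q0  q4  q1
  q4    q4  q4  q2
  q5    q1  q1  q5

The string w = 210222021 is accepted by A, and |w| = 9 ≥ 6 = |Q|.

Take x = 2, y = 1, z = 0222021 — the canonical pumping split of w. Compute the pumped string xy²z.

xy^2z = 2·1·1·0222021 = 2110222021.
Reading y = 1 takes A from q4 back to q4, so after x·y·y the machine is still in q4, and z then leads to the accepting state q1. Hence 2110222021 ∈ L(A).

2110222021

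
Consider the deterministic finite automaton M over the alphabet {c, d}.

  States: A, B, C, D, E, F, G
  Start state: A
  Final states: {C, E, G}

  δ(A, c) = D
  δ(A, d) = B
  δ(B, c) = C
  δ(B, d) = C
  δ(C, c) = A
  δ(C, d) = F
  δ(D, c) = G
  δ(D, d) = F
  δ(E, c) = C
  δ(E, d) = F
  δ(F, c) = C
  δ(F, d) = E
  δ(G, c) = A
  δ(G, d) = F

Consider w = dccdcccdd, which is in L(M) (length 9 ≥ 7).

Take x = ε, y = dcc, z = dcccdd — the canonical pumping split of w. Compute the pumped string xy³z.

dccdccdccdcccdd

xy^3z = ε·dcc·dcc·dcc·dcccdd = dccdccdccdcccdd.
Reading y = dcc takes M from A back to A, so after x·y·y·y the machine is still in A, and z then leads to the accepting state E. Hence dccdccdccdcccdd ∈ L(M).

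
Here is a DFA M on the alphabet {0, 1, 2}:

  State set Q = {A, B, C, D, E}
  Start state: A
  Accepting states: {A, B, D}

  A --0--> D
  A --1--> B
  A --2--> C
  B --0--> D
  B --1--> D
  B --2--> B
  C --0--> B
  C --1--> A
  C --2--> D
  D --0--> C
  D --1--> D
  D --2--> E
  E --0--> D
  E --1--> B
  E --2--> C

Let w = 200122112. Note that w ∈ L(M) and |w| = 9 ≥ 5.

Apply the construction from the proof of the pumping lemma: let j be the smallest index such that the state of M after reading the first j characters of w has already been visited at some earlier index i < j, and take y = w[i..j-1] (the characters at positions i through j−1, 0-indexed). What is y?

1

Run of M on w = 2 0 0 1 2 2 1 1 2:
  step 0: A  (start)
  step 1: C  (read 2: A→C)
  step 2: B  (read 0: C→B)
  step 3: D  (read 0: B→D)
  step 4: D  (read 1: D→D)   ← first repeat (D seen earlier)
  step 5: E  (read 2: D→E)
  step 6: C  (read 2: E→C)
  step 7: A  (read 1: C→A)
  step 8: B  (read 1: A→B)
  step 9: B  (read 2: B→B)

So i = 3, j = 4, giving x = w[0:3] = 200, y = w[3:4] = 1, z = w[4:9] = 22112.
Check: |xy| = 4 ≤ 5 and |y| = 1 ≥ 1. Reading y takes M from D back to D, so every xyⁱz is accepted.
With |Q| = 5, pigeonhole forces a state repeat no later than step 5; the substring read between the first and second visits to that state can be pumped.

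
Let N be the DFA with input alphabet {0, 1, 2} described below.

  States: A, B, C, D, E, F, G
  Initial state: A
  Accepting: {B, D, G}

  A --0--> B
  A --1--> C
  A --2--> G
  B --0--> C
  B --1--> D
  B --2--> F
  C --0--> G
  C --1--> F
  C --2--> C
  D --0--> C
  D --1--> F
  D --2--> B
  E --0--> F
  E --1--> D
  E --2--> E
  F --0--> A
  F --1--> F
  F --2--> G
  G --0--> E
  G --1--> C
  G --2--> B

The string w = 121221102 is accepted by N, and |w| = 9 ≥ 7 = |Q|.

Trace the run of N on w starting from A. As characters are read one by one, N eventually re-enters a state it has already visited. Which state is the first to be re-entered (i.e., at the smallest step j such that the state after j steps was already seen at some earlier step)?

C

Run of N on w = 1 2 1 2 2 1 1 0 2:
  step 0: A  (start)
  step 1: C  (read 1: A→C)
  step 2: C  (read 2: C→C)   ← first repeat (C seen earlier)
  step 3: F  (read 1: C→F)
  step 4: G  (read 2: F→G)
  step 5: B  (read 2: G→B)
  step 6: D  (read 1: B→D)
  step 7: F  (read 1: D→F)
  step 8: A  (read 0: F→A)
  step 9: G  (read 2: A→G)

The earliest repeat is at step j = 2: N is in C, which it already visited at step i = 1.
Pumping length from the standard proof: p = 7 (the number of states). The repeated state found above gives |xy| = j ≤ 7 and |y| = j − i ≥ 1.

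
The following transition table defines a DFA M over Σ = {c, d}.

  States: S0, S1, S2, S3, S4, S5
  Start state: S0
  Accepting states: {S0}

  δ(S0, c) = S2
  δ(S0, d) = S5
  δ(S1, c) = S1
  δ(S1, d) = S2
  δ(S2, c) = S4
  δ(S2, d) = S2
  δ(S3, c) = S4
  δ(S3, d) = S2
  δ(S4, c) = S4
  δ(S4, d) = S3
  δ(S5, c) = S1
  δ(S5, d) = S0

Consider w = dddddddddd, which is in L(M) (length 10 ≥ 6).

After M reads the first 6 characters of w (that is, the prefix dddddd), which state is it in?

State sequence: S0 -d-> S5 -d-> S0 -d-> S5 -d-> S0 -d-> S5 -d-> S0

After reading 6 characters, M is in state S0.
(This kind of state-tracing is the core of the pumping-lemma construction: with 6 states, pigeonhole forces a repeat within the first 6 steps.)

S0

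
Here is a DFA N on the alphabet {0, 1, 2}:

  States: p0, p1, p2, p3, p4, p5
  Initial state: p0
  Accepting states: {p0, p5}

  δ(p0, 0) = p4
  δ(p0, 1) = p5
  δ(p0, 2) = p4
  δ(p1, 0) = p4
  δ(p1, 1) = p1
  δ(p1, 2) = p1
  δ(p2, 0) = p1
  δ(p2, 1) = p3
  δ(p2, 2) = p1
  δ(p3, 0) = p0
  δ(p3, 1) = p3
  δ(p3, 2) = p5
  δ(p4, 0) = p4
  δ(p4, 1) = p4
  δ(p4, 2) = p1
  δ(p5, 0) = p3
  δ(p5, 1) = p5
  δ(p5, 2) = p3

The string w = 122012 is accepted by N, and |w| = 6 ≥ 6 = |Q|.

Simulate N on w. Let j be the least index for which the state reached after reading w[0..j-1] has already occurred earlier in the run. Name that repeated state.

Run of N on w = 1 2 2 0 1 2:
  step 0: p0  (start)
  step 1: p5  (read 1: p0→p5)
  step 2: p3  (read 2: p5→p3)
  step 3: p5  (read 2: p3→p5)   ← first repeat (p5 seen earlier)
  step 4: p3  (read 0: p5→p3)
  step 5: p3  (read 1: p3→p3)
  step 6: p5  (read 2: p3→p5)

The earliest repeat is at step j = 3: N is in p5, which it already visited at step i = 1.
Pumping length from the standard proof: p = 6 (the number of states). The repeated state found above gives |xy| = j ≤ 6 and |y| = j − i ≥ 1.

p5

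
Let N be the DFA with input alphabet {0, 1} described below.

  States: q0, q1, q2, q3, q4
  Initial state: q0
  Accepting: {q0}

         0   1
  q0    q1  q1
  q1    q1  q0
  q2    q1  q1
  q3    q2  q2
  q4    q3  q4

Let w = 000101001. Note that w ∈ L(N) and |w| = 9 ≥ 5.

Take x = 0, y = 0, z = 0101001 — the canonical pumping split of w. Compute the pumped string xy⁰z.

00101001

xy⁰z = xz = 0·0101001 = 00101001.
Reading y = 0 takes N from q1 back to q1, so after x the machine is still in q1, and z then leads to the accepting state q0. Hence 00101001 ∈ L(N).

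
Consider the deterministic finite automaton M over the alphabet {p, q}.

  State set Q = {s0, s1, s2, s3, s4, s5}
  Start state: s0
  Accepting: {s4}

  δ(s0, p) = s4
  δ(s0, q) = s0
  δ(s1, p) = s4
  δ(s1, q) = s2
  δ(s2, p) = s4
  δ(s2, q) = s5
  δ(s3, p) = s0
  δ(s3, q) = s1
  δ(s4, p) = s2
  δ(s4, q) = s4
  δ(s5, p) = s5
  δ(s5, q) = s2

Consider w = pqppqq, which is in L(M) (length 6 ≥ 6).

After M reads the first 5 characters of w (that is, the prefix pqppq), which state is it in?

Run of M on the first 5 characters of w = p q p p q:
  step 0: s0  (start)
  step 1: s4  (read p: s0→s4)
  step 2: s4  (read q: s4→s4)
  step 3: s2  (read p: s4→s2)
  step 4: s4  (read p: s2→s4)
  step 5: s4  (read q: s4→s4)

After reading 5 characters, M is in state s4.
(This kind of state-tracing is the core of the pumping-lemma construction: with 6 states, pigeonhole forces a repeat within the first 6 steps.)

s4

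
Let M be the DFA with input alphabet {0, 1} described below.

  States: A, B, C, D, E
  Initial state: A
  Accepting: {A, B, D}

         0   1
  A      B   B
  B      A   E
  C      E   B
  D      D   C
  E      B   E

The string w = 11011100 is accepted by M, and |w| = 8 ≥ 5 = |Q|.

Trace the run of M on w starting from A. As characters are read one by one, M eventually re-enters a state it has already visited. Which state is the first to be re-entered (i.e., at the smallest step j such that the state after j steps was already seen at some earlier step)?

Run of M on w = 1 1 0 1 1 1 0 0:
  step 0: A  (start)
  step 1: B  (read 1: A→B)
  step 2: E  (read 1: B→E)
  step 3: B  (read 0: E→B)   ← first repeat (B seen earlier)
  step 4: E  (read 1: B→E)
  step 5: E  (read 1: E→E)
  step 6: E  (read 1: E→E)
  step 7: B  (read 0: E→B)
  step 8: A  (read 0: B→A)

The earliest repeat is at step j = 3: M is in B, which it already visited at step i = 1.
The DFA has 5 states, so the proof of the pumping lemma guarantees a repeated state among the first 5+1 visited; the segment between the two visits is the pumpable y.

B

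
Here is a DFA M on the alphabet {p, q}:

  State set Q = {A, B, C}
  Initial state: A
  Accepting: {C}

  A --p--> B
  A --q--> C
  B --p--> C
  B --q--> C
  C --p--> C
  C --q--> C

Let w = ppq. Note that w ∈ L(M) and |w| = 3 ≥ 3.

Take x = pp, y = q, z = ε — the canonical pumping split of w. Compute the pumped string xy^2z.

ppqq

xy^2z = pp·q·q·ε = ppqq.
Reading y = q takes M from C back to C, so after x·y·y the machine is still in C, and z then leads to the accepting state C. Hence ppqq ∈ L(M).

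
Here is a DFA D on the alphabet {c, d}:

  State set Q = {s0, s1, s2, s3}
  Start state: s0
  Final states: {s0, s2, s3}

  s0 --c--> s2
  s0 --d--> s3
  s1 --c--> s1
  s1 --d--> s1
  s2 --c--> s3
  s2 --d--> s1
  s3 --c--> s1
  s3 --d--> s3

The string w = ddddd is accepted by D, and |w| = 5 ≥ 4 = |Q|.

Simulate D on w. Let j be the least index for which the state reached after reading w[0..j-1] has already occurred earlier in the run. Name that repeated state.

s3

Run of D on w = d d d d d:
  step 0: s0  (start)
  step 1: s3  (read d: s0→s3)
  step 2: s3  (read d: s3→s3)   ← first repeat (s3 seen earlier)
  step 3: s3  (read d: s3→s3)
  step 4: s3  (read d: s3→s3)
  step 5: s3  (read d: s3→s3)

The earliest repeat is at step j = 2: D is in s3, which it already visited at step i = 1.
Since D has 4 states, any run of length ≥ 4 visits 4+1 states, so by pigeonhole some state repeats within the first 4 steps — that repeat gives the pumpable loop.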